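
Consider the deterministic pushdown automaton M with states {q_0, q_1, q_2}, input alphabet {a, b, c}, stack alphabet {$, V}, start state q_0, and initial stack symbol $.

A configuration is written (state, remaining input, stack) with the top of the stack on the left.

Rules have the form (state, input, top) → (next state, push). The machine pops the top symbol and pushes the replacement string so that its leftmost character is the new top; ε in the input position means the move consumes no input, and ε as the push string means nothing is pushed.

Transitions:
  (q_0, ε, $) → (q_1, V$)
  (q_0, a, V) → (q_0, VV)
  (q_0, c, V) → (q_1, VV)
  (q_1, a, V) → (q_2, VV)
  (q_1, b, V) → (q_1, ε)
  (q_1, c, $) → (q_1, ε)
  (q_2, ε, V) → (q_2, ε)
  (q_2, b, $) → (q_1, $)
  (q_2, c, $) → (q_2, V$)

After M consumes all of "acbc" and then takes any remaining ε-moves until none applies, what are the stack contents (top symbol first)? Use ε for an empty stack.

ε

(q_0, acbc, $) ⊢ (q_1, acbc, V$) ⊢ (q_2, cbc, VV$) ⊢ (q_2, cbc, V$) ⊢ (q_2, cbc, $) ⊢ (q_2, bc, V$) ⊢ (q_2, bc, $) ⊢ (q_1, c, $) ⊢ (q_1, ε, ε)
All input consumed in state q_1 with stack ε.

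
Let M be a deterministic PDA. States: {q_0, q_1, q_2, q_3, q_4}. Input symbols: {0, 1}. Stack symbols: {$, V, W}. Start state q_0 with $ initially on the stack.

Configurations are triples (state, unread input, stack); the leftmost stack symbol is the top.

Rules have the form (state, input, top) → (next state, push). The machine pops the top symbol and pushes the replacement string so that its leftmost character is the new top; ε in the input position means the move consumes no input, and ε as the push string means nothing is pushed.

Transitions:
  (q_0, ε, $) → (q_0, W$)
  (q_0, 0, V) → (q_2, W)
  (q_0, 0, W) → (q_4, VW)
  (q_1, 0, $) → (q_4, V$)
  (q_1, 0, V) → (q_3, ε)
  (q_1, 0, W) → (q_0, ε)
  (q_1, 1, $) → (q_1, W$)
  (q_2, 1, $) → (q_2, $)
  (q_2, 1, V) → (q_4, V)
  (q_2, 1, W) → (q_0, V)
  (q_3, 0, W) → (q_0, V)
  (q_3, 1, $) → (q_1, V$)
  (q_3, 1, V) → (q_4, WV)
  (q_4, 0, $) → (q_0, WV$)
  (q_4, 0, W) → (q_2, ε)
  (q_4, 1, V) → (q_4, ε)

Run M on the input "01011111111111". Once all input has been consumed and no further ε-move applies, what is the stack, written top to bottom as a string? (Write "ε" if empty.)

(q_0, 01011111111111, $)
  ε-move, top $: go to q_0, push W$ → (q_0, 01011111111111, W$)
  read 0, top W: go to q_4, push VW → (q_4, 1011111111111, VW$)
  read 1, top V: go to q_4, push ε → (q_4, 011111111111, W$)
  read 0, top W: go to q_2, push ε → (q_2, 11111111111, $)
  read 1, top $: go to q_2, push $ → (q_2, 1111111111, $)
  read 1, top $: go to q_2, push $ → (q_2, 111111111, $)
  read 1, top $: go to q_2, push $ → (q_2, 11111111, $)
  read 1, top $: go to q_2, push $ → (q_2, 1111111, $)
  read 1, top $: go to q_2, push $ → (q_2, 111111, $)
  read 1, top $: go to q_2, push $ → (q_2, 11111, $)
  read 1, top $: go to q_2, push $ → (q_2, 1111, $)
  read 1, top $: go to q_2, push $ → (q_2, 111, $)
  read 1, top $: go to q_2, push $ → (q_2, 11, $)
  read 1, top $: go to q_2, push $ → (q_2, 1, $)
  read 1, top $: go to q_2, push $ → (q_2, ε, $)
All input consumed in state q_2 with stack $.

$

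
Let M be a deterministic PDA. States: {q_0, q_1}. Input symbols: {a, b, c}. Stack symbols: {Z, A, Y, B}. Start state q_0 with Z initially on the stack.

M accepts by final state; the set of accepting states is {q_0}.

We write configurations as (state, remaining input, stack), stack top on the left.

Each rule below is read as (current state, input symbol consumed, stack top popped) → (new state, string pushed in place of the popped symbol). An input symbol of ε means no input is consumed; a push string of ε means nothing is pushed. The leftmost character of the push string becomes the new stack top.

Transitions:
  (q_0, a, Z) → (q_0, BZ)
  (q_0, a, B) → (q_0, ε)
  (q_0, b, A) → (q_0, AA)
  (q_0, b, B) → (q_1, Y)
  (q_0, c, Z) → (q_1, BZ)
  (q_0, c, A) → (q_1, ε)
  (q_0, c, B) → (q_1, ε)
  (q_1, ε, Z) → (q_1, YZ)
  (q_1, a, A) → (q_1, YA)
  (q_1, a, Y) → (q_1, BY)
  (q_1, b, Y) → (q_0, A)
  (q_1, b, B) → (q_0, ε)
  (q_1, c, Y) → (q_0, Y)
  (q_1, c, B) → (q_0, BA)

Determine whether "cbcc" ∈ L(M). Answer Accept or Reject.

(q_0, cbcc, Z)
  read c, top Z: go to q_1, push BZ → (q_1, bcc, BZ)
  read b, top B: go to q_0, push ε → (q_0, cc, Z)
  read c, top Z: go to q_1, push BZ → (q_1, c, BZ)
  read c, top B: go to q_0, push BA → (q_0, ε, BAZ)
All input consumed; state q_0 ∈ F.

Accept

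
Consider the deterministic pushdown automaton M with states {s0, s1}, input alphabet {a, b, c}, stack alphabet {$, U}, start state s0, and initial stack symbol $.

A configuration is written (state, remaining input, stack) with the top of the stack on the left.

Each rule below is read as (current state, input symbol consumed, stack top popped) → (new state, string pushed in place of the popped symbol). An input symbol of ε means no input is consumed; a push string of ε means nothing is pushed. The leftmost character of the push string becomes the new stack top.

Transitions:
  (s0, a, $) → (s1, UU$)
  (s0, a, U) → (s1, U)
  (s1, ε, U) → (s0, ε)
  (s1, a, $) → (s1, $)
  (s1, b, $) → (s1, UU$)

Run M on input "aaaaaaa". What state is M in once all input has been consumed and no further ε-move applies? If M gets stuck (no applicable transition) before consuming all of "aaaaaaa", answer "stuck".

(s0, aaaaaaa, $) ⊢ (s1, aaaaaa, UU$) ⊢ (s0, aaaaaa, U$) ⊢ (s1, aaaaa, U$) ⊢ (s0, aaaaa, $) ⊢ (s1, aaaa, UU$) ⊢ (s0, aaaa, U$) ⊢ (s1, aaa, U$) ⊢ (s0, aaa, $) ⊢ (s1, aa, UU$) ⊢ (s0, aa, U$) ⊢ (s1, a, U$) ⊢ (s0, a, $) ⊢ (s1, ε, UU$) ⊢ (s0, ε, U$)
All input consumed; M is in state s0.

s0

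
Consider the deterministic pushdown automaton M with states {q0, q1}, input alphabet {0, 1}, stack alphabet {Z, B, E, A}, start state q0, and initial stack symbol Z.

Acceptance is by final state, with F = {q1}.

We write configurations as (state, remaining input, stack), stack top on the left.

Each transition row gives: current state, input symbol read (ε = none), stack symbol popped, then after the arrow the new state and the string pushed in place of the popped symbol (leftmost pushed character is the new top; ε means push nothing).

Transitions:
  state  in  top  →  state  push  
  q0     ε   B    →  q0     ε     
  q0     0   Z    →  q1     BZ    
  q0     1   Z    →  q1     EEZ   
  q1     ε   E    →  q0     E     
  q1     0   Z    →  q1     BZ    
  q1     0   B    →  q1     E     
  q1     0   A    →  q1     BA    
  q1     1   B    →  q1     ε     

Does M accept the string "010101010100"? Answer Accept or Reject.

(q0, 010101010100, Z)
  read 0, top Z: go to q1, push BZ → (q1, 10101010100, BZ)
  read 1, top B: go to q1, push ε → (q1, 0101010100, Z)
  read 0, top Z: go to q1, push BZ → (q1, 101010100, BZ)
  read 1, top B: go to q1, push ε → (q1, 01010100, Z)
  read 0, top Z: go to q1, push BZ → (q1, 1010100, BZ)
  read 1, top B: go to q1, push ε → (q1, 010100, Z)
  read 0, top Z: go to q1, push BZ → (q1, 10100, BZ)
  read 1, top B: go to q1, push ε → (q1, 0100, Z)
  read 0, top Z: go to q1, push BZ → (q1, 100, BZ)
  read 1, top B: go to q1, push ε → (q1, 00, Z)
  read 0, top Z: go to q1, push BZ → (q1, 0, BZ)
  read 0, top B: go to q1, push E → (q1, ε, EZ)
All input consumed; state q1 ∈ F.

Accept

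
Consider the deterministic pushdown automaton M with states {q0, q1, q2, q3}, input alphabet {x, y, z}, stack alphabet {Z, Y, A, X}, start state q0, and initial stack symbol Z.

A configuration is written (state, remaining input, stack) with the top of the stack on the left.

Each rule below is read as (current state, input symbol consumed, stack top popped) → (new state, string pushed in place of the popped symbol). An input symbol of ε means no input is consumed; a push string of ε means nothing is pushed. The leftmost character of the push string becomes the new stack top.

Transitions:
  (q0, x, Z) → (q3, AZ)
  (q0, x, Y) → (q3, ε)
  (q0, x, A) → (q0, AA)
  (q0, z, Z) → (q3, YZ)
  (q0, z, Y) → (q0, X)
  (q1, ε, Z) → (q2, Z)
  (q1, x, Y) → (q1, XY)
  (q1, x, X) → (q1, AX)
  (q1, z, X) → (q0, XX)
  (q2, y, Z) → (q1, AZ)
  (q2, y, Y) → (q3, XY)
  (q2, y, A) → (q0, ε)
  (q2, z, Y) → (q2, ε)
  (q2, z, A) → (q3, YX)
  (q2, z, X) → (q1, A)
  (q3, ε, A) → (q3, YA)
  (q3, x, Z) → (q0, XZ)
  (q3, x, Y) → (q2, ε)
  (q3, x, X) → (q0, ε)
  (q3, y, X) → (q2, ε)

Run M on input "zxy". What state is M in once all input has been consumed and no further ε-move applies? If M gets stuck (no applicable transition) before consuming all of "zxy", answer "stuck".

(q0, zxy, Z)
  read z, top Z: go to q3, push YZ → (q3, xy, YZ)
  read x, top Y: go to q2, push ε → (q2, y, Z)
  read y, top Z: go to q1, push AZ → (q1, ε, AZ)
All input consumed; M is in state q1.

q1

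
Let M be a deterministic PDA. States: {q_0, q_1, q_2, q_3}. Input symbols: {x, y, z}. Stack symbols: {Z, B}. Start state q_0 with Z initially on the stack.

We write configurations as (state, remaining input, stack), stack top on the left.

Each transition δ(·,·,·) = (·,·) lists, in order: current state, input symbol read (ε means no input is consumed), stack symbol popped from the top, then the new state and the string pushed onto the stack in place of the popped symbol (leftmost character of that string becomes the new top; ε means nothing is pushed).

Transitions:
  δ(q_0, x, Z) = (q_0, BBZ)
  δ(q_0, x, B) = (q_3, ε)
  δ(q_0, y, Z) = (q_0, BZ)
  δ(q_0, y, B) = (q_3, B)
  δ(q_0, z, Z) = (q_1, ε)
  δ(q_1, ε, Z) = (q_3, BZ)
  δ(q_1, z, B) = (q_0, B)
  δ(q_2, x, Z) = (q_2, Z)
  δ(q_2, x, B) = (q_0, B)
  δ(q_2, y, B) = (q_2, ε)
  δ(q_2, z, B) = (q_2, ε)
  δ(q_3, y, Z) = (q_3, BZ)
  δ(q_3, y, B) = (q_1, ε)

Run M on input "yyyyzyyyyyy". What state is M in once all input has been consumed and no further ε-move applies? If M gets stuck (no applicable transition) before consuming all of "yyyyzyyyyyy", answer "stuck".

(q_0, yyyyzyyyyyy, Z)
  read y, top Z: go to q_0, push BZ → (q_0, yyyzyyyyyy, BZ)
  read y, top B: go to q_3, push B → (q_3, yyzyyyyyy, BZ)
  read y, top B: go to q_1, push ε → (q_1, yzyyyyyy, Z)
  ε-move, top Z: go to q_3, push BZ → (q_3, yzyyyyyy, BZ)
  read y, top B: go to q_1, push ε → (q_1, zyyyyyy, Z)
  ε-move, top Z: go to q_3, push BZ → (q_3, zyyyyyy, BZ)
No transition for (q_3, z, top B); M blocks with input zyyyyyy remaining.

stuck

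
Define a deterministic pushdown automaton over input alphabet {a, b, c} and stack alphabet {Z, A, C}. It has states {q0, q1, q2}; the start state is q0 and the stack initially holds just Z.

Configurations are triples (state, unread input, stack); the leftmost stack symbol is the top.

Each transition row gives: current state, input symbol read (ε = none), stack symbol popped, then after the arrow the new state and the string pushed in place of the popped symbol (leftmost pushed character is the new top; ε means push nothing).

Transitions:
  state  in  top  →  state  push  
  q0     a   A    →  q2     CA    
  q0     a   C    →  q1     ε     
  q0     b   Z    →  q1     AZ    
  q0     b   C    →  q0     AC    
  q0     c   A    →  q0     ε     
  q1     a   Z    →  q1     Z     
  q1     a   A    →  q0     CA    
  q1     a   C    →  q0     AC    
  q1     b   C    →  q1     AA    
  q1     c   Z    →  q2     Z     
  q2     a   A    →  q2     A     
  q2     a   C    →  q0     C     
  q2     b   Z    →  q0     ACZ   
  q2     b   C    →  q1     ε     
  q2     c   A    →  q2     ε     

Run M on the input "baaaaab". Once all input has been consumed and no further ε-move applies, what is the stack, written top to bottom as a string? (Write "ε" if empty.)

ACAZ

(q0, baaaaab, Z)
  read b, top Z: go to q1, push AZ → (q1, aaaaab, AZ)
  read a, top A: go to q0, push CA → (q0, aaaab, CAZ)
  read a, top C: go to q1, push ε → (q1, aaab, AZ)
  read a, top A: go to q0, push CA → (q0, aab, CAZ)
  read a, top C: go to q1, push ε → (q1, ab, AZ)
  read a, top A: go to q0, push CA → (q0, b, CAZ)
  read b, top C: go to q0, push AC → (q0, ε, ACAZ)
All input consumed in state q0 with stack ACAZ.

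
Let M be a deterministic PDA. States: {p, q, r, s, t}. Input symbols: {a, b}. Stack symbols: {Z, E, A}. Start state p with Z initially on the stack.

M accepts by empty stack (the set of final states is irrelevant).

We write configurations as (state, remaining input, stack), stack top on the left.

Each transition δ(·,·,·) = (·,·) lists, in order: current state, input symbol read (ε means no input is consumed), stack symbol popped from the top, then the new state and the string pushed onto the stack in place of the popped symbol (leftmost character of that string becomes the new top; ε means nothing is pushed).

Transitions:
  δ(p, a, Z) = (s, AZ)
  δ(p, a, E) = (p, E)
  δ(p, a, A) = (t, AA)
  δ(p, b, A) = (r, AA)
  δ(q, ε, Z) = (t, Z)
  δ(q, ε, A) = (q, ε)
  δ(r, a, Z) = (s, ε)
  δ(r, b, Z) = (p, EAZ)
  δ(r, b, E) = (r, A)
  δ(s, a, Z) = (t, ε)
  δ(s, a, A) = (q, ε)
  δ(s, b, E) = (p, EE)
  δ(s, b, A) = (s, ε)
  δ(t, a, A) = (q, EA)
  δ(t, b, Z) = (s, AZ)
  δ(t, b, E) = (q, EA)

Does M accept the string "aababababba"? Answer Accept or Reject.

(p, aababababba, Z)
  read a, top Z: go to s, push AZ → (s, ababababba, AZ)
  read a, top A: go to q, push ε → (q, babababba, Z)
  ε-move, top Z: go to t, push Z → (t, babababba, Z)
  read b, top Z: go to s, push AZ → (s, abababba, AZ)
  read a, top A: go to q, push ε → (q, bababba, Z)
  ε-move, top Z: go to t, push Z → (t, bababba, Z)
  read b, top Z: go to s, push AZ → (s, ababba, AZ)
  read a, top A: go to q, push ε → (q, babba, Z)
  ε-move, top Z: go to t, push Z → (t, babba, Z)
  read b, top Z: go to s, push AZ → (s, abba, AZ)
  read a, top A: go to q, push ε → (q, bba, Z)
  ε-move, top Z: go to t, push Z → (t, bba, Z)
  read b, top Z: go to s, push AZ → (s, ba, AZ)
  read b, top A: go to s, push ε → (s, a, Z)
  read a, top Z: go to t, push ε → (t, ε, ε)
All input consumed and the stack is empty.

Accept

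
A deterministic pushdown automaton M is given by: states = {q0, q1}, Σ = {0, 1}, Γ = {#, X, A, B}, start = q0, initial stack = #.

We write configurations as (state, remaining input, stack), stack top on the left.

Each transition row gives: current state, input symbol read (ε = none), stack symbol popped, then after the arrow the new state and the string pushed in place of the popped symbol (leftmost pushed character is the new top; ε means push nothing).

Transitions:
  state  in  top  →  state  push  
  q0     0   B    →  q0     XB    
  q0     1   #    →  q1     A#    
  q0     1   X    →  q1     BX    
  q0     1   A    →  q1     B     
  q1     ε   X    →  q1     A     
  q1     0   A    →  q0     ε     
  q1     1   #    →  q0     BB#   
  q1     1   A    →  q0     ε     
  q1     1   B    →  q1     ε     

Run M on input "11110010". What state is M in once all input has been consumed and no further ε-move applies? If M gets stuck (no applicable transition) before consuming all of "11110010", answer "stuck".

stuck

(q0, 11110010, #)
  read 1, top #: go to q1, push A# → (q1, 1110010, A#)
  read 1, top A: go to q0, push ε → (q0, 110010, #)
  read 1, top #: go to q1, push A# → (q1, 10010, A#)
  read 1, top A: go to q0, push ε → (q0, 0010, #)
No transition for (q0, 0, top #); M blocks with input 0010 remaining.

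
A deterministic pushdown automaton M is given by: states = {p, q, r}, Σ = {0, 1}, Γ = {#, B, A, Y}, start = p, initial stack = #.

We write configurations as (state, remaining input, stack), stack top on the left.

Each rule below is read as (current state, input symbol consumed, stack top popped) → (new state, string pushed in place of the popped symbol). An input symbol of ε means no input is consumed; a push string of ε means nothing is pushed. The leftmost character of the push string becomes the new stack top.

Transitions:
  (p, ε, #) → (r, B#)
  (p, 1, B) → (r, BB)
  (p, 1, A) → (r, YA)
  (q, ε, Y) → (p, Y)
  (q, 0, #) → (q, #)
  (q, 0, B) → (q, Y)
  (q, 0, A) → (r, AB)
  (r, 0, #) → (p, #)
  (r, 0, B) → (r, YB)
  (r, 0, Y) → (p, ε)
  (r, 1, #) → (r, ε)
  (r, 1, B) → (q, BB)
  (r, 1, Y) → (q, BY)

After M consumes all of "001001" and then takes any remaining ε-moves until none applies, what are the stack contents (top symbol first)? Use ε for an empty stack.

BBB#

(p, 001001, #)
  ε-move, top #: go to r, push B# → (r, 001001, B#)
  read 0, top B: go to r, push YB → (r, 01001, YB#)
  read 0, top Y: go to p, push ε → (p, 1001, B#)
  read 1, top B: go to r, push BB → (r, 001, BB#)
  read 0, top B: go to r, push YB → (r, 01, YBB#)
  read 0, top Y: go to p, push ε → (p, 1, BB#)
  read 1, top B: go to r, push BB → (r, ε, BBB#)
All input consumed in state r with stack BBB#.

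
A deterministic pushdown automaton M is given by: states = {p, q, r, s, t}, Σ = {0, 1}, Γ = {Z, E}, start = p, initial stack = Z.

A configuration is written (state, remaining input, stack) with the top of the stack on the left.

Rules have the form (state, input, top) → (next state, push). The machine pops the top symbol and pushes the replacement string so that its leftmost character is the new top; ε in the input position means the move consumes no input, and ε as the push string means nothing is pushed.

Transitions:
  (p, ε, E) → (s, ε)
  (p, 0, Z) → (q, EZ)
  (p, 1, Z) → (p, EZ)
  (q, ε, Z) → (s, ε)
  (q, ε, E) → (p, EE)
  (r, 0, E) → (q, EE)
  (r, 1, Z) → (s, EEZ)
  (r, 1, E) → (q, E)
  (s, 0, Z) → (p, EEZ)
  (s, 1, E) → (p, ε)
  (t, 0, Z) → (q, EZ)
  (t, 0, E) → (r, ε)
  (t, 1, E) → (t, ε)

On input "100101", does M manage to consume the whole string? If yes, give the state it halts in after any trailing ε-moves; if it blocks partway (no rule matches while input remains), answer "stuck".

(p, 100101, Z)
  read 1, top Z: go to p, push EZ → (p, 00101, EZ)
  ε-move, top E: go to s, push ε → (s, 00101, Z)
  read 0, top Z: go to p, push EEZ → (p, 0101, EEZ)
  ε-move, top E: go to s, push ε → (s, 0101, EZ)
No transition for (s, 0, top E); M blocks with input 0101 remaining.

stuck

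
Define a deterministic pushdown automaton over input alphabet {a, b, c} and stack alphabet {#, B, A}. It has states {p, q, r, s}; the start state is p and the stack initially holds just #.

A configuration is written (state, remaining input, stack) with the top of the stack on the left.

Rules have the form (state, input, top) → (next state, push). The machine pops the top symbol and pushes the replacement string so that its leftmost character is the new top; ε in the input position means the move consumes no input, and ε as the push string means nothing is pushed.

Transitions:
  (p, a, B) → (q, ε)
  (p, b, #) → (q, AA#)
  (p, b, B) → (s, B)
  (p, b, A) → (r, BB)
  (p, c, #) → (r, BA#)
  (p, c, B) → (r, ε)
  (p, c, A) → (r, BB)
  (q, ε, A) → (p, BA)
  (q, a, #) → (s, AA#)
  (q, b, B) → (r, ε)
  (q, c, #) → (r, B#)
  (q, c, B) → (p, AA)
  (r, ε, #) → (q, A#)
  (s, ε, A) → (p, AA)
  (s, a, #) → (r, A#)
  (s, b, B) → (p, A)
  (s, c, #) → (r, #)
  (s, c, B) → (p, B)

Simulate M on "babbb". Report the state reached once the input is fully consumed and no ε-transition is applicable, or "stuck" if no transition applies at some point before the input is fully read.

(p, babbb, #)
  read b, top #: go to q, push AA# → (q, abbb, AA#)
  ε-move, top A: go to p, push BA → (p, abbb, BAA#)
  read a, top B: go to q, push ε → (q, bbb, AA#)
  ε-move, top A: go to p, push BA → (p, bbb, BAA#)
  read b, top B: go to s, push B → (s, bb, BAA#)
  read b, top B: go to p, push A → (p, b, AAA#)
  read b, top A: go to r, push BB → (r, ε, BBAA#)
All input consumed; M is in state r.

r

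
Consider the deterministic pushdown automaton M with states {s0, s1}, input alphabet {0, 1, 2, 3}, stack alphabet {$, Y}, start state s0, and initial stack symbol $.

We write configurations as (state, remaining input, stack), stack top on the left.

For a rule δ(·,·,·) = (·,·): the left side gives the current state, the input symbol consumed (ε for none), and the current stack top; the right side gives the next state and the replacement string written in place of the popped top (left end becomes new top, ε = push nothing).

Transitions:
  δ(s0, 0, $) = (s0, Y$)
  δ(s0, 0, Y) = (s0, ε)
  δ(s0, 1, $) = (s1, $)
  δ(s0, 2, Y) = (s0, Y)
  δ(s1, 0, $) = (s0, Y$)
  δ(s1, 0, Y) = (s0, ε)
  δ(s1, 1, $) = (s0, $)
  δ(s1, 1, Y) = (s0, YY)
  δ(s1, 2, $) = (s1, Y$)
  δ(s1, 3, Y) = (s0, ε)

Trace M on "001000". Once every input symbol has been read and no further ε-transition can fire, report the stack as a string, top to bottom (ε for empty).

Y$

(s0, 001000, $)
  read 0, top $: go to s0, push Y$ → (s0, 01000, Y$)
  read 0, top Y: go to s0, push ε → (s0, 1000, $)
  read 1, top $: go to s1, push $ → (s1, 000, $)
  read 0, top $: go to s0, push Y$ → (s0, 00, Y$)
  read 0, top Y: go to s0, push ε → (s0, 0, $)
  read 0, top $: go to s0, push Y$ → (s0, ε, Y$)
All input consumed in state s0 with stack Y$.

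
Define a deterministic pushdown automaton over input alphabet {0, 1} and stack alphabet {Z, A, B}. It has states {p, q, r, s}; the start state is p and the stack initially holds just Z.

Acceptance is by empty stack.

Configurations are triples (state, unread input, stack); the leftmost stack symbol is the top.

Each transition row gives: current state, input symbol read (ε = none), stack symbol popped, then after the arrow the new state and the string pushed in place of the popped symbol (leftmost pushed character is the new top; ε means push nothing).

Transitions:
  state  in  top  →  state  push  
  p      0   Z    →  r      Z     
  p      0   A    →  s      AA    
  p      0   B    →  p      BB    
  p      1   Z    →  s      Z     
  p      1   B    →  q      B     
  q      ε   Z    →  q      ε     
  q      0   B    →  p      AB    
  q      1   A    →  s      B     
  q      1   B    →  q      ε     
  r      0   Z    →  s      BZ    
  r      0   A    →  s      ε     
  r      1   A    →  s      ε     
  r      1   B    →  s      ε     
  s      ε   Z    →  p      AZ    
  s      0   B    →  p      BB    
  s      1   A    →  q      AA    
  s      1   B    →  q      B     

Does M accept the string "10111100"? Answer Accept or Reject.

Reject

(p, 10111100, Z) ⊢ (s, 0111100, Z) ⊢ (p, 0111100, AZ) ⊢ (s, 111100, AAZ) ⊢ (q, 11100, AAAZ) ⊢ (s, 1100, BAAZ) ⊢ (q, 100, BAAZ) ⊢ (q, 00, AAZ)
No transition applies at (q, 00, AAZ); input not fully consumed.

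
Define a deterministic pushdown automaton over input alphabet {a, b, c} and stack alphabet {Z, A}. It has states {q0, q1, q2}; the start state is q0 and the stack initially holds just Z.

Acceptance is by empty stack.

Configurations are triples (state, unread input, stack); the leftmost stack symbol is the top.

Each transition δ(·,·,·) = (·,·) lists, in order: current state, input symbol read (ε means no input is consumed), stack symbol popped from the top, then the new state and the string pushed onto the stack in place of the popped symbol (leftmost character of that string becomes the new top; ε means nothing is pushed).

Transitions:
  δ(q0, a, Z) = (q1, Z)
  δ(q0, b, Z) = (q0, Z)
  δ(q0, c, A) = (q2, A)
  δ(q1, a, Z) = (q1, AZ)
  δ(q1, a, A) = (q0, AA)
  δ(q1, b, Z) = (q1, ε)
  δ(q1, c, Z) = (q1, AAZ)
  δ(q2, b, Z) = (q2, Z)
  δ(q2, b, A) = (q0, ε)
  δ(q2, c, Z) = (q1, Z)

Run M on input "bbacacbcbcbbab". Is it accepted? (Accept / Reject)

(q0, bbacacbcbcbbab, Z)
  read b, top Z: go to q0, push Z → (q0, bacacbcbcbbab, Z)
  read b, top Z: go to q0, push Z → (q0, acacbcbcbbab, Z)
  read a, top Z: go to q1, push Z → (q1, cacbcbcbbab, Z)
  read c, top Z: go to q1, push AAZ → (q1, acbcbcbbab, AAZ)
  read a, top A: go to q0, push AA → (q0, cbcbcbbab, AAAZ)
  read c, top A: go to q2, push A → (q2, bcbcbbab, AAAZ)
  read b, top A: go to q0, push ε → (q0, cbcbbab, AAZ)
  read c, top A: go to q2, push A → (q2, bcbbab, AAZ)
  read b, top A: go to q0, push ε → (q0, cbbab, AZ)
  read c, top A: go to q2, push A → (q2, bbab, AZ)
  read b, top A: go to q0, push ε → (q0, bab, Z)
  read b, top Z: go to q0, push Z → (q0, ab, Z)
  read a, top Z: go to q1, push Z → (q1, b, Z)
  read b, top Z: go to q1, push ε → (q1, ε, ε)
All input consumed and the stack is empty.

Accept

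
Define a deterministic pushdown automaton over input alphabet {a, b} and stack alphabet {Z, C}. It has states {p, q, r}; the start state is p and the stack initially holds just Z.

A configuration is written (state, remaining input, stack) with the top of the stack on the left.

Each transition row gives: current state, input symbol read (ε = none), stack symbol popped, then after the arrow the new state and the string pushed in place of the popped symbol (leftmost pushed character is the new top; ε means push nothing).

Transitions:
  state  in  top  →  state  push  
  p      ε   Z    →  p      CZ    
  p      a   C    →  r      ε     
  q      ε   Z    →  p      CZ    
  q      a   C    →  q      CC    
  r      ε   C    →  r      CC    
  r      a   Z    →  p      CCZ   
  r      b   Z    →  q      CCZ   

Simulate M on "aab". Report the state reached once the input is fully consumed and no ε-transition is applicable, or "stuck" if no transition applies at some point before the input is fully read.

(p, aab, Z) ⊢ (p, aab, CZ) ⊢ (r, ab, Z) ⊢ (p, b, CCZ)
No transition for (p, b, top C); M blocks with input b remaining.

stuck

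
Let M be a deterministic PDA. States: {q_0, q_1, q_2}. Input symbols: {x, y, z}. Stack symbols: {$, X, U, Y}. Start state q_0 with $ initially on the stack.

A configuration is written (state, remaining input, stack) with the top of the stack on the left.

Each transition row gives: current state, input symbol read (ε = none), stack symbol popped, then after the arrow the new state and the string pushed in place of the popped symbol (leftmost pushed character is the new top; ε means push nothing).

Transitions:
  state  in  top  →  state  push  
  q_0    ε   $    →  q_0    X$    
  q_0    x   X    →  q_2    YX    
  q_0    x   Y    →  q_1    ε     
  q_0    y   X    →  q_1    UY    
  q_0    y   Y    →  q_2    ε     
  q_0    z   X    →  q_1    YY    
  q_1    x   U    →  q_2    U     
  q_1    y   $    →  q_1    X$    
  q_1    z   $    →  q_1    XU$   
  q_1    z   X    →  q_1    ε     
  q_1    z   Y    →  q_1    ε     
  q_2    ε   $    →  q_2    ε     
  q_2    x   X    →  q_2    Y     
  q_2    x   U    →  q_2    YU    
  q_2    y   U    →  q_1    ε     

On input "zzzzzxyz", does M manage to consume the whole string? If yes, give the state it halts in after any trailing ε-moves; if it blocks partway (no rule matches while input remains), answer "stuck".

q_1

(q_0, zzzzzxyz, $)
  ε-move, top $: go to q_0, push X$ → (q_0, zzzzzxyz, X$)
  read z, top X: go to q_1, push YY → (q_1, zzzzxyz, YY$)
  read z, top Y: go to q_1, push ε → (q_1, zzzxyz, Y$)
  read z, top Y: go to q_1, push ε → (q_1, zzxyz, $)
  read z, top $: go to q_1, push XU$ → (q_1, zxyz, XU$)
  read z, top X: go to q_1, push ε → (q_1, xyz, U$)
  read x, top U: go to q_2, push U → (q_2, yz, U$)
  read y, top U: go to q_1, push ε → (q_1, z, $)
  read z, top $: go to q_1, push XU$ → (q_1, ε, XU$)
All input consumed; M is in state q_1.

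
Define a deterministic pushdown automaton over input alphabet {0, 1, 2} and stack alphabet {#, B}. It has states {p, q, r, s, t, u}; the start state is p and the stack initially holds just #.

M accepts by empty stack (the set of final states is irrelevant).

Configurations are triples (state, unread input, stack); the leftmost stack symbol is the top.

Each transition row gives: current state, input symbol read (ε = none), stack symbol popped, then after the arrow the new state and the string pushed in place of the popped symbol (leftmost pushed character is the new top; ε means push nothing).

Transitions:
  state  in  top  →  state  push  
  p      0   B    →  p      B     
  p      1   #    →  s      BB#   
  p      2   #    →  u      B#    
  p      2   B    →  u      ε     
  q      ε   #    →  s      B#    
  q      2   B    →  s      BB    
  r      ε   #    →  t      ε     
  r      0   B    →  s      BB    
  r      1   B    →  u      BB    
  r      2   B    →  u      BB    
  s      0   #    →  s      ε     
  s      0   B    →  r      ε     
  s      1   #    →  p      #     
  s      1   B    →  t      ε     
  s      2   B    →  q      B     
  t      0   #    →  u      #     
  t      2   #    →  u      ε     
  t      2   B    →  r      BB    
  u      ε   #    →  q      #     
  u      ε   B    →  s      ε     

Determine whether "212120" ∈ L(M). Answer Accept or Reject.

(p, 212120, #)
  read 2, top #: go to u, push B# → (u, 12120, B#)
  ε-move, top B: go to s, push ε → (s, 12120, #)
  read 1, top #: go to p, push # → (p, 2120, #)
  read 2, top #: go to u, push B# → (u, 120, B#)
  ε-move, top B: go to s, push ε → (s, 120, #)
  read 1, top #: go to p, push # → (p, 20, #)
  read 2, top #: go to u, push B# → (u, 0, B#)
  ε-move, top B: go to s, push ε → (s, 0, #)
  read 0, top #: go to s, push ε → (s, ε, ε)
All input consumed and the stack is empty.

Accept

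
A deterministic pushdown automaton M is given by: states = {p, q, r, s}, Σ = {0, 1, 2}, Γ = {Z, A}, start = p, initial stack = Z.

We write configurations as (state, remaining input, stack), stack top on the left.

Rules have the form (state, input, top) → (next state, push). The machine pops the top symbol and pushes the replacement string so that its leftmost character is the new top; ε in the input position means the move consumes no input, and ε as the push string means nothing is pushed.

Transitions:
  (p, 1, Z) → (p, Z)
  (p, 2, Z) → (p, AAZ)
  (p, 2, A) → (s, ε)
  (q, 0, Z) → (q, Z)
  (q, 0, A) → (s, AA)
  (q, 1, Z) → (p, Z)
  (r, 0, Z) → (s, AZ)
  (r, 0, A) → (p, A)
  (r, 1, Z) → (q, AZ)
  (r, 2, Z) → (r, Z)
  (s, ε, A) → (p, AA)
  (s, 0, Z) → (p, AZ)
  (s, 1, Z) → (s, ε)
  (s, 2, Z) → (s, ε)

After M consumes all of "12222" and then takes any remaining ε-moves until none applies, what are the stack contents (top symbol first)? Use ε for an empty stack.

(p, 12222, Z)
  read 1, top Z: go to p, push Z → (p, 2222, Z)
  read 2, top Z: go to p, push AAZ → (p, 222, AAZ)
  read 2, top A: go to s, push ε → (s, 22, AZ)
  ε-move, top A: go to p, push AA → (p, 22, AAZ)
  read 2, top A: go to s, push ε → (s, 2, AZ)
  ε-move, top A: go to p, push AA → (p, 2, AAZ)
  read 2, top A: go to s, push ε → (s, ε, AZ)
  ε-move, top A: go to p, push AA → (p, ε, AAZ)
All input consumed in state p with stack AAZ.

AAZ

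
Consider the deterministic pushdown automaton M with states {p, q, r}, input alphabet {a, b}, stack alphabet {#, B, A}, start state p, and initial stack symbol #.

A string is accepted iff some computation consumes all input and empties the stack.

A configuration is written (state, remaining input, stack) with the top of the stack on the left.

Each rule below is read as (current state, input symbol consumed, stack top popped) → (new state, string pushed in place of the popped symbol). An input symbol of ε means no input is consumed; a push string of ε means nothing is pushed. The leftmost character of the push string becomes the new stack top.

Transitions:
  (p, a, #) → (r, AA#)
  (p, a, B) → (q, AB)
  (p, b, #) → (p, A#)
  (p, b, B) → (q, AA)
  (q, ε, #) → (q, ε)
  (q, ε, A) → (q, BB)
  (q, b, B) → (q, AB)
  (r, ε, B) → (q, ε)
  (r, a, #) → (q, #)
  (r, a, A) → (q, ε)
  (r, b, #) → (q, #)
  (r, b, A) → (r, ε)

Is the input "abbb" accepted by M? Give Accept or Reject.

(p, abbb, #) ⊢ (r, bbb, AA#) ⊢ (r, bb, A#) ⊢ (r, b, #) ⊢ (q, ε, #) ⊢ (q, ε, ε)
All input consumed and the stack is empty.

Accept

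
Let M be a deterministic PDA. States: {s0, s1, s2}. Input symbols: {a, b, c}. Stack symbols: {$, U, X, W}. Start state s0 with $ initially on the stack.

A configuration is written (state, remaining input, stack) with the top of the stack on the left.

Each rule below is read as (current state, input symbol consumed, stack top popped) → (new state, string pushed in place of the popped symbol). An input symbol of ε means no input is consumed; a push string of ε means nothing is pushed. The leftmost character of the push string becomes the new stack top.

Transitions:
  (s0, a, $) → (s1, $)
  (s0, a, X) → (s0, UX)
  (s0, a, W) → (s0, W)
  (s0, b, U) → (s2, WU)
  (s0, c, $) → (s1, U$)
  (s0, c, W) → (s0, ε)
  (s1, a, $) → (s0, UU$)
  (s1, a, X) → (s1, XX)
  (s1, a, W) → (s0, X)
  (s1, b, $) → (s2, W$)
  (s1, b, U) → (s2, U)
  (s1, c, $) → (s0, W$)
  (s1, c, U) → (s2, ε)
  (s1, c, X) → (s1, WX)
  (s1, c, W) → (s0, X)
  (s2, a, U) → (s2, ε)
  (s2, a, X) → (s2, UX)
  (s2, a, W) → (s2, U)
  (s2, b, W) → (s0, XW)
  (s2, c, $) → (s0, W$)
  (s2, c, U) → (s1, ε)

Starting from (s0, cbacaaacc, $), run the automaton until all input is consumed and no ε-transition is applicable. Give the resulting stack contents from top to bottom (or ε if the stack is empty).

(s0, cbacaaacc, $)
  read c, top $: go to s1, push U$ → (s1, bacaaacc, U$)
  read b, top U: go to s2, push U → (s2, acaaacc, U$)
  read a, top U: go to s2, push ε → (s2, caaacc, $)
  read c, top $: go to s0, push W$ → (s0, aaacc, W$)
  read a, top W: go to s0, push W → (s0, aacc, W$)
  read a, top W: go to s0, push W → (s0, acc, W$)
  read a, top W: go to s0, push W → (s0, cc, W$)
  read c, top W: go to s0, push ε → (s0, c, $)
  read c, top $: go to s1, push U$ → (s1, ε, U$)
All input consumed in state s1 with stack U$.

U$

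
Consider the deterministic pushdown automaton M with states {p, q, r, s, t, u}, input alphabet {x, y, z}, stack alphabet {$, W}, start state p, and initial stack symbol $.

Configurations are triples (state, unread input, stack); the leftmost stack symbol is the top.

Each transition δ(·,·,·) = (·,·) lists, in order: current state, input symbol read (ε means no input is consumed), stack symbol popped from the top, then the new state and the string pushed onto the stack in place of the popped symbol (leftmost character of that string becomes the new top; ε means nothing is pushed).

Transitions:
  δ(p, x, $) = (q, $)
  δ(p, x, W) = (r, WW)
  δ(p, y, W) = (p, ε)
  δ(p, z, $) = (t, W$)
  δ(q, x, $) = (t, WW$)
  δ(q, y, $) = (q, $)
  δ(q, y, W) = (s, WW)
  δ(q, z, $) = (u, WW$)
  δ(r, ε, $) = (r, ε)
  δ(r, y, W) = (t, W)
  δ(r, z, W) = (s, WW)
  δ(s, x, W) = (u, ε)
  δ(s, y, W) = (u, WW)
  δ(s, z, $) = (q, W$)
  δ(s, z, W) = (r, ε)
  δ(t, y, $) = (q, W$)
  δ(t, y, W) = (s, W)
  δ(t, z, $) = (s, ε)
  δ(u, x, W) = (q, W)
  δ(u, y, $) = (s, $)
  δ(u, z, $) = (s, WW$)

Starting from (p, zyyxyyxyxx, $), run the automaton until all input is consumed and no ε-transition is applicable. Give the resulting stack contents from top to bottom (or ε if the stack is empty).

WWWW$

(p, zyyxyyxyxx, $)
  read z, top $: go to t, push W$ → (t, yyxyyxyxx, W$)
  read y, top W: go to s, push W → (s, yxyyxyxx, W$)
  read y, top W: go to u, push WW → (u, xyyxyxx, WW$)
  read x, top W: go to q, push W → (q, yyxyxx, WW$)
  read y, top W: go to s, push WW → (s, yxyxx, WWW$)
  read y, top W: go to u, push WW → (u, xyxx, WWWW$)
  read x, top W: go to q, push W → (q, yxx, WWWW$)
  read y, top W: go to s, push WW → (s, xx, WWWWW$)
  read x, top W: go to u, push ε → (u, x, WWWW$)
  read x, top W: go to q, push W → (q, ε, WWWW$)
All input consumed in state q with stack WWWW$.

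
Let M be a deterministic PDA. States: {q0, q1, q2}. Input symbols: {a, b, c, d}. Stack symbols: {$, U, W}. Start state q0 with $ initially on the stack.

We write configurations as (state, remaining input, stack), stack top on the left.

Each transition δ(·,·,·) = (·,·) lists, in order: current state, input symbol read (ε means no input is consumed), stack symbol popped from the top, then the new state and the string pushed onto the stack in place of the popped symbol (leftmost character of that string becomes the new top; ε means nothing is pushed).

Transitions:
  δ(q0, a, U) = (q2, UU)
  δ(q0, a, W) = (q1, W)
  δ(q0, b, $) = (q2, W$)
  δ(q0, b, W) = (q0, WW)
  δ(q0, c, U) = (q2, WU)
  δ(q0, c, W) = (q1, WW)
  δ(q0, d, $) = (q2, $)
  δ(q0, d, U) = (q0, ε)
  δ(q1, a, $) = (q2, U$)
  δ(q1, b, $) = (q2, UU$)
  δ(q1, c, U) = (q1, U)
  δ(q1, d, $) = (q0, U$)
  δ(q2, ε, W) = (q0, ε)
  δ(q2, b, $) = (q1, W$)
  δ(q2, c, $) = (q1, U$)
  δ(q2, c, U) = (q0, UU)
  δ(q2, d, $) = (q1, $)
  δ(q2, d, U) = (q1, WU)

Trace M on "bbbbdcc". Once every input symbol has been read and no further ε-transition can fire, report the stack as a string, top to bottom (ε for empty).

(q0, bbbbdcc, $) ⊢ (q2, bbbdcc, W$) ⊢ (q0, bbbdcc, $) ⊢ (q2, bbdcc, W$) ⊢ (q0, bbdcc, $) ⊢ (q2, bdcc, W$) ⊢ (q0, bdcc, $) ⊢ (q2, dcc, W$) ⊢ (q0, dcc, $) ⊢ (q2, cc, $) ⊢ (q1, c, U$) ⊢ (q1, ε, U$)
All input consumed in state q1 with stack U$.

U$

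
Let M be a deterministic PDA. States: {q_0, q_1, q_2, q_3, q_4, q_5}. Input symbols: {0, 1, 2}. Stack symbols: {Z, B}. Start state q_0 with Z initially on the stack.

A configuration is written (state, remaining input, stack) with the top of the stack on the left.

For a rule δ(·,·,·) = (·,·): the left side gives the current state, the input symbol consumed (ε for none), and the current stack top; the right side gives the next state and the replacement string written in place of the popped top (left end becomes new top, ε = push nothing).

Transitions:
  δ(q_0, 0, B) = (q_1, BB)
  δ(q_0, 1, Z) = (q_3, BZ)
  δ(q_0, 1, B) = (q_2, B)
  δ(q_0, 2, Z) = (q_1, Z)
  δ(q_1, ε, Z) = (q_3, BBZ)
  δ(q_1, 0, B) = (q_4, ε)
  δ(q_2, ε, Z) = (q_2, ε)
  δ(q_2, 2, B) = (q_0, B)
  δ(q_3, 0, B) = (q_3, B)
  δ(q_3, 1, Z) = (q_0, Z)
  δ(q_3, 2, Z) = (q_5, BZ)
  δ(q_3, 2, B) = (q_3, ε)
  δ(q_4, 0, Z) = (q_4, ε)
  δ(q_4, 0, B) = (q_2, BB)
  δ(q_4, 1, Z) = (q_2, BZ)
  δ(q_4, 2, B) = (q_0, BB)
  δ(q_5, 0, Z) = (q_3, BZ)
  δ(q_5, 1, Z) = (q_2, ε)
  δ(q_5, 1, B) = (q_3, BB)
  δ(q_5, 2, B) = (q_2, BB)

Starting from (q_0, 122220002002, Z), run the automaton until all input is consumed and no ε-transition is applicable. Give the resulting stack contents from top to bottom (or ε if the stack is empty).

BBBBZ

(q_0, 122220002002, Z) ⊢ (q_3, 22220002002, BZ) ⊢ (q_3, 2220002002, Z) ⊢ (q_5, 220002002, BZ) ⊢ (q_2, 20002002, BBZ) ⊢ (q_0, 0002002, BBZ) ⊢ (q_1, 002002, BBBZ) ⊢ (q_4, 02002, BBZ) ⊢ (q_2, 2002, BBBZ) ⊢ (q_0, 002, BBBZ) ⊢ (q_1, 02, BBBBZ) ⊢ (q_4, 2, BBBZ) ⊢ (q_0, ε, BBBBZ)
All input consumed in state q_0 with stack BBBBZ.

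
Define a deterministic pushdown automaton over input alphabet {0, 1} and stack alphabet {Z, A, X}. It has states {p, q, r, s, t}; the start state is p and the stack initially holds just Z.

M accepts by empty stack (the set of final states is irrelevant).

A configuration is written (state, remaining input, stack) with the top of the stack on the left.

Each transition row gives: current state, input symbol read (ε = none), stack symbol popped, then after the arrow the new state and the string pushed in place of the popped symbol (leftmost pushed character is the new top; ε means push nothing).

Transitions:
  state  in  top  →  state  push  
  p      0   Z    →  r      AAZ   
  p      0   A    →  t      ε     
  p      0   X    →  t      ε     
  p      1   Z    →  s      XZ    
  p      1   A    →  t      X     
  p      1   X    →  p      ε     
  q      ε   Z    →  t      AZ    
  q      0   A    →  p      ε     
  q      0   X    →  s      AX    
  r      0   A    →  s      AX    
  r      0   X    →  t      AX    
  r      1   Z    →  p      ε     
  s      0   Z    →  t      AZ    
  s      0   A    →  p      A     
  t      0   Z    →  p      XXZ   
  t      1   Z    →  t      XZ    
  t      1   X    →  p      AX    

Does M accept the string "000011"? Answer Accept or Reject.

Reject

(p, 000011, Z)
  read 0, top Z: go to r, push AAZ → (r, 00011, AAZ)
  read 0, top A: go to s, push AX → (s, 0011, AXAZ)
  read 0, top A: go to p, push A → (p, 011, AXAZ)
  read 0, top A: go to t, push ε → (t, 11, XAZ)
  read 1, top X: go to p, push AX → (p, 1, AXAZ)
  read 1, top A: go to t, push X → (t, ε, XXAZ)
All input consumed; stack is XXAZ, not empty, and no further ε-move applies.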